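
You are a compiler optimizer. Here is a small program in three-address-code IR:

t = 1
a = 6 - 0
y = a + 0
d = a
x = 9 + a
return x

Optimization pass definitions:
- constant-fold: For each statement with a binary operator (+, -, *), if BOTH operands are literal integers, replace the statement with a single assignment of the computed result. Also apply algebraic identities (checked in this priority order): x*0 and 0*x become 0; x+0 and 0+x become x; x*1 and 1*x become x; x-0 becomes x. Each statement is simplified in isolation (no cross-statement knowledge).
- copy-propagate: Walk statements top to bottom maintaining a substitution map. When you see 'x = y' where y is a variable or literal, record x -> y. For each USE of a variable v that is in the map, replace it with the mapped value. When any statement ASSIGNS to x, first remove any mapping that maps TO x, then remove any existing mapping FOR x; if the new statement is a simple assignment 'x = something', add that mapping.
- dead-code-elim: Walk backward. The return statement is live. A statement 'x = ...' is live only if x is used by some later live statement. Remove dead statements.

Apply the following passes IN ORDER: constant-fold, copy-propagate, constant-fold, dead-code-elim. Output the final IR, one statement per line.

Initial IR:
  t = 1
  a = 6 - 0
  y = a + 0
  d = a
  x = 9 + a
  return x
After constant-fold (6 stmts):
  t = 1
  a = 6
  y = a
  d = a
  x = 9 + a
  return x
After copy-propagate (6 stmts):
  t = 1
  a = 6
  y = 6
  d = 6
  x = 9 + 6
  return x
After constant-fold (6 stmts):
  t = 1
  a = 6
  y = 6
  d = 6
  x = 15
  return x
After dead-code-elim (2 stmts):
  x = 15
  return x

Answer: x = 15
return x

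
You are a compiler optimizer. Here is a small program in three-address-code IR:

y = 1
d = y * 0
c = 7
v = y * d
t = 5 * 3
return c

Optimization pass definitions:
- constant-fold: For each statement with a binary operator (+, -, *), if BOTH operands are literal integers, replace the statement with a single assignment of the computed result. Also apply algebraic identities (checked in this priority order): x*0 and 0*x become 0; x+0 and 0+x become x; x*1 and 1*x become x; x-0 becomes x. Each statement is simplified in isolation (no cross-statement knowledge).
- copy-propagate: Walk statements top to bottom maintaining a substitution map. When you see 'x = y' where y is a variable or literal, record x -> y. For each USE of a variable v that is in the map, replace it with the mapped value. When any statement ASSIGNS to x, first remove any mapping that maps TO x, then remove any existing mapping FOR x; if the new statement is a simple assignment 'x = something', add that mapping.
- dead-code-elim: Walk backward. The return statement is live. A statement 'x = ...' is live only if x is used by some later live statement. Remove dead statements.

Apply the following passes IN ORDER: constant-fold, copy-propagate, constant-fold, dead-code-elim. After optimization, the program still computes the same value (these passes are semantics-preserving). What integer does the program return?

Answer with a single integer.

Answer: 7

Derivation:
Initial IR:
  y = 1
  d = y * 0
  c = 7
  v = y * d
  t = 5 * 3
  return c
After constant-fold (6 stmts):
  y = 1
  d = 0
  c = 7
  v = y * d
  t = 15
  return c
After copy-propagate (6 stmts):
  y = 1
  d = 0
  c = 7
  v = 1 * 0
  t = 15
  return 7
After constant-fold (6 stmts):
  y = 1
  d = 0
  c = 7
  v = 0
  t = 15
  return 7
After dead-code-elim (1 stmts):
  return 7
Evaluate:
  y = 1  =>  y = 1
  d = y * 0  =>  d = 0
  c = 7  =>  c = 7
  v = y * d  =>  v = 0
  t = 5 * 3  =>  t = 15
  return c = 7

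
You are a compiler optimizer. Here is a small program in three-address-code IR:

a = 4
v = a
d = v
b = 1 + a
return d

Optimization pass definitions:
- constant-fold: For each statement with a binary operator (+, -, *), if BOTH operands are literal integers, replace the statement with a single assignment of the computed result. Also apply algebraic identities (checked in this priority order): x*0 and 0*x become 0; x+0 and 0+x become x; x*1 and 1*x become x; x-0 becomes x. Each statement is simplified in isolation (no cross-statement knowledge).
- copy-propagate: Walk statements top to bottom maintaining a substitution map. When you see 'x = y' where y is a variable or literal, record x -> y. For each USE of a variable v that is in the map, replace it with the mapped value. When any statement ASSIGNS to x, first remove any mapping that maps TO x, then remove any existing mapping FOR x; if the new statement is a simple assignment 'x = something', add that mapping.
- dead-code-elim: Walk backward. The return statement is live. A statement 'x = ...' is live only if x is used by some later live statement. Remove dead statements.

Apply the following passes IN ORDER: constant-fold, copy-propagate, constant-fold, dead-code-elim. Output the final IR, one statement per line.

Initial IR:
  a = 4
  v = a
  d = v
  b = 1 + a
  return d
After constant-fold (5 stmts):
  a = 4
  v = a
  d = v
  b = 1 + a
  return d
After copy-propagate (5 stmts):
  a = 4
  v = 4
  d = 4
  b = 1 + 4
  return 4
After constant-fold (5 stmts):
  a = 4
  v = 4
  d = 4
  b = 5
  return 4
After dead-code-elim (1 stmts):
  return 4

Answer: return 4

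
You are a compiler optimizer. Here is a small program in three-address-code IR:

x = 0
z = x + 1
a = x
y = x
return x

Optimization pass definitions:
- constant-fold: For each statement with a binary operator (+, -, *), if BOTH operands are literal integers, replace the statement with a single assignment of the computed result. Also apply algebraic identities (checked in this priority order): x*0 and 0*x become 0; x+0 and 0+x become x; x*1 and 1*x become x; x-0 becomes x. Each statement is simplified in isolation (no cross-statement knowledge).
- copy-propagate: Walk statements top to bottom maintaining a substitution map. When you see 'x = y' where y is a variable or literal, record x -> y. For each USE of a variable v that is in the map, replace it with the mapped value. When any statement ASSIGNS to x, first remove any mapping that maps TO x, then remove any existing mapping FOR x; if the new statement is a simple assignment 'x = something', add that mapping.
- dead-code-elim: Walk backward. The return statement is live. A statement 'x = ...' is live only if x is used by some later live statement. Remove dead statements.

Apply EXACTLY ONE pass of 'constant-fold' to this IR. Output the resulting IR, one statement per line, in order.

Applying constant-fold statement-by-statement:
  [1] x = 0  (unchanged)
  [2] z = x + 1  (unchanged)
  [3] a = x  (unchanged)
  [4] y = x  (unchanged)
  [5] return x  (unchanged)
Result (5 stmts):
  x = 0
  z = x + 1
  a = x
  y = x
  return x

Answer: x = 0
z = x + 1
a = x
y = x
return x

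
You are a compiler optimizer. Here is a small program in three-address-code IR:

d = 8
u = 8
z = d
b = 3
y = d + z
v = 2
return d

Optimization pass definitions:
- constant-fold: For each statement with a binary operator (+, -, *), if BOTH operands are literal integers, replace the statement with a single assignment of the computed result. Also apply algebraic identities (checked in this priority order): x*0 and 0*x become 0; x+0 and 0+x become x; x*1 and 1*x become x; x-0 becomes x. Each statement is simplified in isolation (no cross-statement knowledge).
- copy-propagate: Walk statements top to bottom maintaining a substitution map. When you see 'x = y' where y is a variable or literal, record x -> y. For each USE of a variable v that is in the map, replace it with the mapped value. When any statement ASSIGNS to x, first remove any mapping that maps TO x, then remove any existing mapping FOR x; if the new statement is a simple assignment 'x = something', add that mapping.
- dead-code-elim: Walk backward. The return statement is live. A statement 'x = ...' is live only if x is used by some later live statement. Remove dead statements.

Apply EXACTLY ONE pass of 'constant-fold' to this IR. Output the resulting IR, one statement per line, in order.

Applying constant-fold statement-by-statement:
  [1] d = 8  (unchanged)
  [2] u = 8  (unchanged)
  [3] z = d  (unchanged)
  [4] b = 3  (unchanged)
  [5] y = d + z  (unchanged)
  [6] v = 2  (unchanged)
  [7] return d  (unchanged)
Result (7 stmts):
  d = 8
  u = 8
  z = d
  b = 3
  y = d + z
  v = 2
  return d

Answer: d = 8
u = 8
z = d
b = 3
y = d + z
v = 2
return d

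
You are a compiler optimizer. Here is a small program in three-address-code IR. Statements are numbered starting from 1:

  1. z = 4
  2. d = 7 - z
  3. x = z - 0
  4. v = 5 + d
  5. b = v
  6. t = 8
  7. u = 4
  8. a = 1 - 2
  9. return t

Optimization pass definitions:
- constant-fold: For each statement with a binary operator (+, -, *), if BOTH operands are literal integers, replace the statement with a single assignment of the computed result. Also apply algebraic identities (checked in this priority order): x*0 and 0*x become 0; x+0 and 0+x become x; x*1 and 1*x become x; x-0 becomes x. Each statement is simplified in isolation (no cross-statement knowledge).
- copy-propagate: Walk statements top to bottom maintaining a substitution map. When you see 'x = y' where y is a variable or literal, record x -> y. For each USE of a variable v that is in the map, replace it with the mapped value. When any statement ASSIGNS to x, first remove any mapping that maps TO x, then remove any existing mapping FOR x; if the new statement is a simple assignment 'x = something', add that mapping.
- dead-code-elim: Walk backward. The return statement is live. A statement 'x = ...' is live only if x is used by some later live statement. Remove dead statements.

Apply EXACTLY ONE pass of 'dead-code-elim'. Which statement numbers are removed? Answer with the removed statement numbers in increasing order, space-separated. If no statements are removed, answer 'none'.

Backward liveness scan:
Stmt 1 'z = 4': DEAD (z not in live set [])
Stmt 2 'd = 7 - z': DEAD (d not in live set [])
Stmt 3 'x = z - 0': DEAD (x not in live set [])
Stmt 4 'v = 5 + d': DEAD (v not in live set [])
Stmt 5 'b = v': DEAD (b not in live set [])
Stmt 6 't = 8': KEEP (t is live); live-in = []
Stmt 7 'u = 4': DEAD (u not in live set ['t'])
Stmt 8 'a = 1 - 2': DEAD (a not in live set ['t'])
Stmt 9 'return t': KEEP (return); live-in = ['t']
Removed statement numbers: [1, 2, 3, 4, 5, 7, 8]
Surviving IR:
  t = 8
  return t

Answer: 1 2 3 4 5 7 8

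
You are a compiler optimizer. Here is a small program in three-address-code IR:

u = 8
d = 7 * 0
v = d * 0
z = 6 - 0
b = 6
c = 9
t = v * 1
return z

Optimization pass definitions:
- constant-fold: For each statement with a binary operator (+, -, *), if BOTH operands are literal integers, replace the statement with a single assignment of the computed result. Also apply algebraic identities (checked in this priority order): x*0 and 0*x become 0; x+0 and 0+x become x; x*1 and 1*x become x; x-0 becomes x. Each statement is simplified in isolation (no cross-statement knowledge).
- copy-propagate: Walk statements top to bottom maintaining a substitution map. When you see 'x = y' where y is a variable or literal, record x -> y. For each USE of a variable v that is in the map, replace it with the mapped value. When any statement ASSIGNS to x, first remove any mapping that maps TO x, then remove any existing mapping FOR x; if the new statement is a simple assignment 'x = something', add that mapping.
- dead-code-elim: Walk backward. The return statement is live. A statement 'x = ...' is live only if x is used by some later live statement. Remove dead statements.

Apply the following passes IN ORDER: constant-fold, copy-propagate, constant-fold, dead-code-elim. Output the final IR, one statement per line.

Initial IR:
  u = 8
  d = 7 * 0
  v = d * 0
  z = 6 - 0
  b = 6
  c = 9
  t = v * 1
  return z
After constant-fold (8 stmts):
  u = 8
  d = 0
  v = 0
  z = 6
  b = 6
  c = 9
  t = v
  return z
After copy-propagate (8 stmts):
  u = 8
  d = 0
  v = 0
  z = 6
  b = 6
  c = 9
  t = 0
  return 6
After constant-fold (8 stmts):
  u = 8
  d = 0
  v = 0
  z = 6
  b = 6
  c = 9
  t = 0
  return 6
After dead-code-elim (1 stmts):
  return 6

Answer: return 6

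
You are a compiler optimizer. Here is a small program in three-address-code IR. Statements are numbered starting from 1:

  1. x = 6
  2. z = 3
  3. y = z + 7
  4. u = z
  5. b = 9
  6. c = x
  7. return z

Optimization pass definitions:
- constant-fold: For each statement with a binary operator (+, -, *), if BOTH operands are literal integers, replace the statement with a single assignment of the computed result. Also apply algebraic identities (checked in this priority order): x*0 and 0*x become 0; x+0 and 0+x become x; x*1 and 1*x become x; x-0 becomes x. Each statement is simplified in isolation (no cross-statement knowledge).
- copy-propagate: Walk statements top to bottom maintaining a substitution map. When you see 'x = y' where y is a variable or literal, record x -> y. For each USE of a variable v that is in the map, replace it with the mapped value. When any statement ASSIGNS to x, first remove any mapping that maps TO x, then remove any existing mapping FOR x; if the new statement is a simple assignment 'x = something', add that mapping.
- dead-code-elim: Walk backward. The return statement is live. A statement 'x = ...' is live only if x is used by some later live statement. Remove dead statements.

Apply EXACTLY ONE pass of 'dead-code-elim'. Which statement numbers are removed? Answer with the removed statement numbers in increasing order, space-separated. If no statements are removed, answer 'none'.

Backward liveness scan:
Stmt 1 'x = 6': DEAD (x not in live set [])
Stmt 2 'z = 3': KEEP (z is live); live-in = []
Stmt 3 'y = z + 7': DEAD (y not in live set ['z'])
Stmt 4 'u = z': DEAD (u not in live set ['z'])
Stmt 5 'b = 9': DEAD (b not in live set ['z'])
Stmt 6 'c = x': DEAD (c not in live set ['z'])
Stmt 7 'return z': KEEP (return); live-in = ['z']
Removed statement numbers: [1, 3, 4, 5, 6]
Surviving IR:
  z = 3
  return z

Answer: 1 3 4 5 6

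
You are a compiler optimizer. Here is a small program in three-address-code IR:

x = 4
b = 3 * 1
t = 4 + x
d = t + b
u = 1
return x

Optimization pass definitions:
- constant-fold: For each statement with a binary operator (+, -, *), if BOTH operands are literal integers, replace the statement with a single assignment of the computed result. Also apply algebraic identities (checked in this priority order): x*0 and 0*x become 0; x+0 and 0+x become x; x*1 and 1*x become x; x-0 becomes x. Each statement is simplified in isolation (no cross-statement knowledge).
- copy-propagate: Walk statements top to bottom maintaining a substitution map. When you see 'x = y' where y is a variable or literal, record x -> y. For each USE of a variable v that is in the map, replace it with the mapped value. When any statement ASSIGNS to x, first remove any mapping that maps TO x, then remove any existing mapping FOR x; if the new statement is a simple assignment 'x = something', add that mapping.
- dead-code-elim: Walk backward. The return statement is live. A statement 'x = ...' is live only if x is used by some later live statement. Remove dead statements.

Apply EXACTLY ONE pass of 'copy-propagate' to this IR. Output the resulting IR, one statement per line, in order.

Applying copy-propagate statement-by-statement:
  [1] x = 4  (unchanged)
  [2] b = 3 * 1  (unchanged)
  [3] t = 4 + x  -> t = 4 + 4
  [4] d = t + b  (unchanged)
  [5] u = 1  (unchanged)
  [6] return x  -> return 4
Result (6 stmts):
  x = 4
  b = 3 * 1
  t = 4 + 4
  d = t + b
  u = 1
  return 4

Answer: x = 4
b = 3 * 1
t = 4 + 4
d = t + b
u = 1
return 4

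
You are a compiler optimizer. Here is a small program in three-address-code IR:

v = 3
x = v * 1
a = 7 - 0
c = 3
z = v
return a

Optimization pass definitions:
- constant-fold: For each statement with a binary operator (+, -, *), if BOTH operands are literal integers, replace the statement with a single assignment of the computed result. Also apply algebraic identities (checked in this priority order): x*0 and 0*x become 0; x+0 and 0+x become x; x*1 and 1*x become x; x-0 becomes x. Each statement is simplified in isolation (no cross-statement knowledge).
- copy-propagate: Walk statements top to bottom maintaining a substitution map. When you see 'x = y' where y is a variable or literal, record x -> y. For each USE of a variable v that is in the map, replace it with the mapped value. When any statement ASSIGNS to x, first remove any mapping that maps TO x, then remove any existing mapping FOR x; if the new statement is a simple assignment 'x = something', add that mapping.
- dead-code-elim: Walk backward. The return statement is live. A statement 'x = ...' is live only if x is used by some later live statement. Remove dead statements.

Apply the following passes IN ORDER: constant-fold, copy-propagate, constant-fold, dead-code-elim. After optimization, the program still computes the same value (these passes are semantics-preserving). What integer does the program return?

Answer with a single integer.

Initial IR:
  v = 3
  x = v * 1
  a = 7 - 0
  c = 3
  z = v
  return a
After constant-fold (6 stmts):
  v = 3
  x = v
  a = 7
  c = 3
  z = v
  return a
After copy-propagate (6 stmts):
  v = 3
  x = 3
  a = 7
  c = 3
  z = 3
  return 7
After constant-fold (6 stmts):
  v = 3
  x = 3
  a = 7
  c = 3
  z = 3
  return 7
After dead-code-elim (1 stmts):
  return 7
Evaluate:
  v = 3  =>  v = 3
  x = v * 1  =>  x = 3
  a = 7 - 0  =>  a = 7
  c = 3  =>  c = 3
  z = v  =>  z = 3
  return a = 7

Answer: 7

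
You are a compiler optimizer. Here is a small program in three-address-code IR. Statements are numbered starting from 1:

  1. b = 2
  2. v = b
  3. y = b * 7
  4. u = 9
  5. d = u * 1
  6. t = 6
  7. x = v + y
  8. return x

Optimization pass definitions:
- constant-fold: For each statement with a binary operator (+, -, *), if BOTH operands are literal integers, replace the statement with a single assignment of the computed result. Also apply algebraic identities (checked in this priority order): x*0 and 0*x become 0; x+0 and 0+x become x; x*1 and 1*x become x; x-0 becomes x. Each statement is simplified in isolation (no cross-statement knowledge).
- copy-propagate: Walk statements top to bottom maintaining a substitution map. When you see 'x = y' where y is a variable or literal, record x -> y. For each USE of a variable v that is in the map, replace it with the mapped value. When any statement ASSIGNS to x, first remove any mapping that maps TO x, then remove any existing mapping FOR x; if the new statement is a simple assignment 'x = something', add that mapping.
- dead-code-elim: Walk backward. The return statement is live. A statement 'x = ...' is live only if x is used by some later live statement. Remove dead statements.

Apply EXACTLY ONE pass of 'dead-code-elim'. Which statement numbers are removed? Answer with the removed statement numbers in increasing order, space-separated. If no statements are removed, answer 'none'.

Answer: 4 5 6

Derivation:
Backward liveness scan:
Stmt 1 'b = 2': KEEP (b is live); live-in = []
Stmt 2 'v = b': KEEP (v is live); live-in = ['b']
Stmt 3 'y = b * 7': KEEP (y is live); live-in = ['b', 'v']
Stmt 4 'u = 9': DEAD (u not in live set ['v', 'y'])
Stmt 5 'd = u * 1': DEAD (d not in live set ['v', 'y'])
Stmt 6 't = 6': DEAD (t not in live set ['v', 'y'])
Stmt 7 'x = v + y': KEEP (x is live); live-in = ['v', 'y']
Stmt 8 'return x': KEEP (return); live-in = ['x']
Removed statement numbers: [4, 5, 6]
Surviving IR:
  b = 2
  v = b
  y = b * 7
  x = v + y
  return x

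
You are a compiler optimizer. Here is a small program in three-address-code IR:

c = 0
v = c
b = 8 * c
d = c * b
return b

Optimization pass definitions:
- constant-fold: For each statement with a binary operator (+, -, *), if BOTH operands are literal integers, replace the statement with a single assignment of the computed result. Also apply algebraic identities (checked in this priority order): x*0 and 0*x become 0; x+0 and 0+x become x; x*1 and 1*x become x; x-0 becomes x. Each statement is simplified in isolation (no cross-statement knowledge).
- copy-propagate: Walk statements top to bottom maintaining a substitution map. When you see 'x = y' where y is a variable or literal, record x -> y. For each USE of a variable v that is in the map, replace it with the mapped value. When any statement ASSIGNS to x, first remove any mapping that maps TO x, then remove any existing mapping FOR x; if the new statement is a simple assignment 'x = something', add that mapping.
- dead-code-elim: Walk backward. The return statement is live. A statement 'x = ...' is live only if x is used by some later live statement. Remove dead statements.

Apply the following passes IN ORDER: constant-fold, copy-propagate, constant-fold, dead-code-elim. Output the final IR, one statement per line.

Answer: b = 0
return b

Derivation:
Initial IR:
  c = 0
  v = c
  b = 8 * c
  d = c * b
  return b
After constant-fold (5 stmts):
  c = 0
  v = c
  b = 8 * c
  d = c * b
  return b
After copy-propagate (5 stmts):
  c = 0
  v = 0
  b = 8 * 0
  d = 0 * b
  return b
After constant-fold (5 stmts):
  c = 0
  v = 0
  b = 0
  d = 0
  return b
After dead-code-elim (2 stmts):
  b = 0
  return b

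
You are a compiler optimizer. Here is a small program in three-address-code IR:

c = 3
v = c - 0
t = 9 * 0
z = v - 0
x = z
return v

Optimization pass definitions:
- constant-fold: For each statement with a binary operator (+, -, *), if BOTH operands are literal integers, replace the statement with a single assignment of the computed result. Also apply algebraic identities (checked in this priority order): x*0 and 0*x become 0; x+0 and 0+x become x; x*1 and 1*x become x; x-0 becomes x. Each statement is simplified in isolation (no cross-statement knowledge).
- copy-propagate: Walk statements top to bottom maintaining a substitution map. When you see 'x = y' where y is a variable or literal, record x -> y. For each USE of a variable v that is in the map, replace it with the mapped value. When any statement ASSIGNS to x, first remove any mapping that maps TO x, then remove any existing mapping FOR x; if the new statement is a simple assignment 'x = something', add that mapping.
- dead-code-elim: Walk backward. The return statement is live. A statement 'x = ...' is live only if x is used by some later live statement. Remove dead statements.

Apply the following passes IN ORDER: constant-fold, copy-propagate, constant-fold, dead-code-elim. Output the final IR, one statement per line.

Initial IR:
  c = 3
  v = c - 0
  t = 9 * 0
  z = v - 0
  x = z
  return v
After constant-fold (6 stmts):
  c = 3
  v = c
  t = 0
  z = v
  x = z
  return v
After copy-propagate (6 stmts):
  c = 3
  v = 3
  t = 0
  z = 3
  x = 3
  return 3
After constant-fold (6 stmts):
  c = 3
  v = 3
  t = 0
  z = 3
  x = 3
  return 3
After dead-code-elim (1 stmts):
  return 3

Answer: return 3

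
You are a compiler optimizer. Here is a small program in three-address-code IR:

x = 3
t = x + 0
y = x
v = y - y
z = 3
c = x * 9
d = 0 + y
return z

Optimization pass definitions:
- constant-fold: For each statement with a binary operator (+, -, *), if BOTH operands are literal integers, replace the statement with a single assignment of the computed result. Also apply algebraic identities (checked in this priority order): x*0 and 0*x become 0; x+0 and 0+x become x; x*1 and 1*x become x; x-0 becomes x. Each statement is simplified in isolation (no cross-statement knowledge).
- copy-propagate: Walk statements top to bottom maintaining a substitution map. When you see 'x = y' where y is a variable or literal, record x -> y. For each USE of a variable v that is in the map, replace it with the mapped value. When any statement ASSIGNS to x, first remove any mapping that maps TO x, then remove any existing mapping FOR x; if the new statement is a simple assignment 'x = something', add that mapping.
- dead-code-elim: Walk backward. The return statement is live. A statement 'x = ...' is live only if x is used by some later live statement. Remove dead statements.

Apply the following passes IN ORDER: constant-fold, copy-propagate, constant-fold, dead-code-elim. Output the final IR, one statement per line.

Initial IR:
  x = 3
  t = x + 0
  y = x
  v = y - y
  z = 3
  c = x * 9
  d = 0 + y
  return z
After constant-fold (8 stmts):
  x = 3
  t = x
  y = x
  v = y - y
  z = 3
  c = x * 9
  d = y
  return z
After copy-propagate (8 stmts):
  x = 3
  t = 3
  y = 3
  v = 3 - 3
  z = 3
  c = 3 * 9
  d = 3
  return 3
After constant-fold (8 stmts):
  x = 3
  t = 3
  y = 3
  v = 0
  z = 3
  c = 27
  d = 3
  return 3
After dead-code-elim (1 stmts):
  return 3

Answer: return 3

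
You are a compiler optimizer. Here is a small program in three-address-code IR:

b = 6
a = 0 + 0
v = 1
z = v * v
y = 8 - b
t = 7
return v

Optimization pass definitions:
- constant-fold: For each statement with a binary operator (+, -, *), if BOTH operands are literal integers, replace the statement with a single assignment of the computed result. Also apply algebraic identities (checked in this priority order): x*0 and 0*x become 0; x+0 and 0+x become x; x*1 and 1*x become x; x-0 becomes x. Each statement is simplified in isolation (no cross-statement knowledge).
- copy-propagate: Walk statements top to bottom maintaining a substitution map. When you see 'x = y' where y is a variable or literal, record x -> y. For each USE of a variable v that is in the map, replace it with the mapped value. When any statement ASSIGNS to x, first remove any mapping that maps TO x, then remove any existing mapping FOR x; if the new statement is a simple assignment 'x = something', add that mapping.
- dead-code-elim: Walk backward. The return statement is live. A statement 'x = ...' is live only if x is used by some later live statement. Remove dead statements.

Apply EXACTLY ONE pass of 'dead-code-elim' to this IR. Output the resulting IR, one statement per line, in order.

Answer: v = 1
return v

Derivation:
Applying dead-code-elim statement-by-statement:
  [7] return v  -> KEEP (return); live=['v']
  [6] t = 7  -> DEAD (t not live)
  [5] y = 8 - b  -> DEAD (y not live)
  [4] z = v * v  -> DEAD (z not live)
  [3] v = 1  -> KEEP; live=[]
  [2] a = 0 + 0  -> DEAD (a not live)
  [1] b = 6  -> DEAD (b not live)
Result (2 stmts):
  v = 1
  return v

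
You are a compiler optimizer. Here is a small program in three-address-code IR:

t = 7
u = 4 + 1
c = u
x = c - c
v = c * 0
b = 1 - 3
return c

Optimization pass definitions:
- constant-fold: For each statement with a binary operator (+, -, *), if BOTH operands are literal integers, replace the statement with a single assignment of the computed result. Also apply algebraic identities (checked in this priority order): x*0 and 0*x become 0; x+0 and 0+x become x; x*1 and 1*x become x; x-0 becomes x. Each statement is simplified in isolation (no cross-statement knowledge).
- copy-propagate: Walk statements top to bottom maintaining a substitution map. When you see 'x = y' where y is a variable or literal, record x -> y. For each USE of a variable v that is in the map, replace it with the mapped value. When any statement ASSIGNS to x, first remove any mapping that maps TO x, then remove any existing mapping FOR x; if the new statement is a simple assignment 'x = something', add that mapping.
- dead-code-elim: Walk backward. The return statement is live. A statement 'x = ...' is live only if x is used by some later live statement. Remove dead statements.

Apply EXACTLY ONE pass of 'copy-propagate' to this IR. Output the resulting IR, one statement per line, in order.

Applying copy-propagate statement-by-statement:
  [1] t = 7  (unchanged)
  [2] u = 4 + 1  (unchanged)
  [3] c = u  (unchanged)
  [4] x = c - c  -> x = u - u
  [5] v = c * 0  -> v = u * 0
  [6] b = 1 - 3  (unchanged)
  [7] return c  -> return u
Result (7 stmts):
  t = 7
  u = 4 + 1
  c = u
  x = u - u
  v = u * 0
  b = 1 - 3
  return u

Answer: t = 7
u = 4 + 1
c = u
x = u - u
v = u * 0
b = 1 - 3
return u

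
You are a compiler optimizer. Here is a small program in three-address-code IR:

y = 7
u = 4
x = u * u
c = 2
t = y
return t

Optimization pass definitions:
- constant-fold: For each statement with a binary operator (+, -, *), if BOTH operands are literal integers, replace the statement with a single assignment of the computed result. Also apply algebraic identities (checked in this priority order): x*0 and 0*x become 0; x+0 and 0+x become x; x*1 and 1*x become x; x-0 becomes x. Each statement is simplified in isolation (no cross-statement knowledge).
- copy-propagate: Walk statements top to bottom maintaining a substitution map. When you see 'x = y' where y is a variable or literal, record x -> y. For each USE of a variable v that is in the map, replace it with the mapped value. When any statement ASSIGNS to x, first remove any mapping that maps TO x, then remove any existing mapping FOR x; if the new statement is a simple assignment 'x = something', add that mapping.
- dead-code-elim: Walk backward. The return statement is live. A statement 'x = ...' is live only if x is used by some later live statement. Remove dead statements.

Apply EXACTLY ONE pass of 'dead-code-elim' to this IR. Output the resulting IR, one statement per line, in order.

Applying dead-code-elim statement-by-statement:
  [6] return t  -> KEEP (return); live=['t']
  [5] t = y  -> KEEP; live=['y']
  [4] c = 2  -> DEAD (c not live)
  [3] x = u * u  -> DEAD (x not live)
  [2] u = 4  -> DEAD (u not live)
  [1] y = 7  -> KEEP; live=[]
Result (3 stmts):
  y = 7
  t = y
  return t

Answer: y = 7
t = y
return t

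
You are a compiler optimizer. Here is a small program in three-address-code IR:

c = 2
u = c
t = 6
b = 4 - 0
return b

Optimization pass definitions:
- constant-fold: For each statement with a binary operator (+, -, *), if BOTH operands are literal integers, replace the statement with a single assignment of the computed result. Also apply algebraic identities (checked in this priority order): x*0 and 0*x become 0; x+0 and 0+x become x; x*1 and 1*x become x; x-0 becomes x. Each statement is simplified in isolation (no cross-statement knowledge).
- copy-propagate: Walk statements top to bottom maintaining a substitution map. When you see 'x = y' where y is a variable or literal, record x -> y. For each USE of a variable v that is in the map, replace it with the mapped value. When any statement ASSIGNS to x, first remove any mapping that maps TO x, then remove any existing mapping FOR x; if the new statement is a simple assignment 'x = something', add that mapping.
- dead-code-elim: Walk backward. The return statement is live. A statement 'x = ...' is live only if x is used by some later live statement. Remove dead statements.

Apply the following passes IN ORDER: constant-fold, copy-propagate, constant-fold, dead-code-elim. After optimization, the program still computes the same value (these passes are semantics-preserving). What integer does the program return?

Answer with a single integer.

Initial IR:
  c = 2
  u = c
  t = 6
  b = 4 - 0
  return b
After constant-fold (5 stmts):
  c = 2
  u = c
  t = 6
  b = 4
  return b
After copy-propagate (5 stmts):
  c = 2
  u = 2
  t = 6
  b = 4
  return 4
After constant-fold (5 stmts):
  c = 2
  u = 2
  t = 6
  b = 4
  return 4
After dead-code-elim (1 stmts):
  return 4
Evaluate:
  c = 2  =>  c = 2
  u = c  =>  u = 2
  t = 6  =>  t = 6
  b = 4 - 0  =>  b = 4
  return b = 4

Answer: 4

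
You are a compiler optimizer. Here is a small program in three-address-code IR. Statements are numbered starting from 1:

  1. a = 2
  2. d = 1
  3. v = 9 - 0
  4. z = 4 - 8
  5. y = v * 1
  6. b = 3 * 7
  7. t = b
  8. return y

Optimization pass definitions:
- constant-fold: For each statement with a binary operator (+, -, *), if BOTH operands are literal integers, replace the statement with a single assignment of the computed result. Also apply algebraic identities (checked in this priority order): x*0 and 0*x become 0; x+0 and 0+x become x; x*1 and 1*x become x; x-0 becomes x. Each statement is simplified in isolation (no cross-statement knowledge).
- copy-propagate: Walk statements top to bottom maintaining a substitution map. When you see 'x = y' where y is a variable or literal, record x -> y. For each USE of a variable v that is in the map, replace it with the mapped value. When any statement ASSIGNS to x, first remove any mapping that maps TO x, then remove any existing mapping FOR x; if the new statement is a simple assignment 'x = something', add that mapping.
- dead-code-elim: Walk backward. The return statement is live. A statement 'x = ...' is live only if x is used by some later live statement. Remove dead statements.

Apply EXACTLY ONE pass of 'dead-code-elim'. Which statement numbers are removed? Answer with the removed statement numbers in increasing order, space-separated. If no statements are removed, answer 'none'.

Answer: 1 2 4 6 7

Derivation:
Backward liveness scan:
Stmt 1 'a = 2': DEAD (a not in live set [])
Stmt 2 'd = 1': DEAD (d not in live set [])
Stmt 3 'v = 9 - 0': KEEP (v is live); live-in = []
Stmt 4 'z = 4 - 8': DEAD (z not in live set ['v'])
Stmt 5 'y = v * 1': KEEP (y is live); live-in = ['v']
Stmt 6 'b = 3 * 7': DEAD (b not in live set ['y'])
Stmt 7 't = b': DEAD (t not in live set ['y'])
Stmt 8 'return y': KEEP (return); live-in = ['y']
Removed statement numbers: [1, 2, 4, 6, 7]
Surviving IR:
  v = 9 - 0
  y = v * 1
  return y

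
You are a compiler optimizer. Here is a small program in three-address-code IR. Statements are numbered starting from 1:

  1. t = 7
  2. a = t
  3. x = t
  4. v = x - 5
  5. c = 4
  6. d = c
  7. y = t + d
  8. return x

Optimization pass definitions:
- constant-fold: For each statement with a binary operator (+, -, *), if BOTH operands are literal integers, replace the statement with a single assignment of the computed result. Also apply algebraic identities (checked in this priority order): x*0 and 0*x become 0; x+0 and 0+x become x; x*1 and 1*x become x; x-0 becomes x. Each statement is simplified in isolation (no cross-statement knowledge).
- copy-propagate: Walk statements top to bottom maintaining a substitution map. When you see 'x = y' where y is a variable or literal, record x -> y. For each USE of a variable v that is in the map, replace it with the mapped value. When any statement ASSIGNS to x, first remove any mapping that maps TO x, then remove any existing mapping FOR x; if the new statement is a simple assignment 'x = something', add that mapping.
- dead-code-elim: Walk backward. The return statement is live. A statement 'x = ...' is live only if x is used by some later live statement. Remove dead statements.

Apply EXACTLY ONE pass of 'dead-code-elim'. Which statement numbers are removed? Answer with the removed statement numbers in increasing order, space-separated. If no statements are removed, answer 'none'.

Answer: 2 4 5 6 7

Derivation:
Backward liveness scan:
Stmt 1 't = 7': KEEP (t is live); live-in = []
Stmt 2 'a = t': DEAD (a not in live set ['t'])
Stmt 3 'x = t': KEEP (x is live); live-in = ['t']
Stmt 4 'v = x - 5': DEAD (v not in live set ['x'])
Stmt 5 'c = 4': DEAD (c not in live set ['x'])
Stmt 6 'd = c': DEAD (d not in live set ['x'])
Stmt 7 'y = t + d': DEAD (y not in live set ['x'])
Stmt 8 'return x': KEEP (return); live-in = ['x']
Removed statement numbers: [2, 4, 5, 6, 7]
Surviving IR:
  t = 7
  x = t
  return x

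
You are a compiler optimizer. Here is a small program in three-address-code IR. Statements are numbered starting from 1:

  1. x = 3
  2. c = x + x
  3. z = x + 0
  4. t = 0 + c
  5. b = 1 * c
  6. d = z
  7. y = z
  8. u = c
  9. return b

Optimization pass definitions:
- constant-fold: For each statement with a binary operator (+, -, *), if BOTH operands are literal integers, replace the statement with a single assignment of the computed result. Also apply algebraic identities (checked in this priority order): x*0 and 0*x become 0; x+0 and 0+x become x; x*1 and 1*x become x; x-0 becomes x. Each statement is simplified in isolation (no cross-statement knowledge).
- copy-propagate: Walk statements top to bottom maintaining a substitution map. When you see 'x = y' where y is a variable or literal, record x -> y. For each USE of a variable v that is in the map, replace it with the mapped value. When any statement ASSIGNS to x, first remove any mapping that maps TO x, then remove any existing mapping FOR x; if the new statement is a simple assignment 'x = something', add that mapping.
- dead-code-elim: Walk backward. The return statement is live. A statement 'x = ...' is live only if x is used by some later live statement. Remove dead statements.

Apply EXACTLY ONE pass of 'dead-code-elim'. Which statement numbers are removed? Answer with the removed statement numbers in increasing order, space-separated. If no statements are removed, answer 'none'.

Answer: 3 4 6 7 8

Derivation:
Backward liveness scan:
Stmt 1 'x = 3': KEEP (x is live); live-in = []
Stmt 2 'c = x + x': KEEP (c is live); live-in = ['x']
Stmt 3 'z = x + 0': DEAD (z not in live set ['c'])
Stmt 4 't = 0 + c': DEAD (t not in live set ['c'])
Stmt 5 'b = 1 * c': KEEP (b is live); live-in = ['c']
Stmt 6 'd = z': DEAD (d not in live set ['b'])
Stmt 7 'y = z': DEAD (y not in live set ['b'])
Stmt 8 'u = c': DEAD (u not in live set ['b'])
Stmt 9 'return b': KEEP (return); live-in = ['b']
Removed statement numbers: [3, 4, 6, 7, 8]
Surviving IR:
  x = 3
  c = x + x
  b = 1 * c
  return b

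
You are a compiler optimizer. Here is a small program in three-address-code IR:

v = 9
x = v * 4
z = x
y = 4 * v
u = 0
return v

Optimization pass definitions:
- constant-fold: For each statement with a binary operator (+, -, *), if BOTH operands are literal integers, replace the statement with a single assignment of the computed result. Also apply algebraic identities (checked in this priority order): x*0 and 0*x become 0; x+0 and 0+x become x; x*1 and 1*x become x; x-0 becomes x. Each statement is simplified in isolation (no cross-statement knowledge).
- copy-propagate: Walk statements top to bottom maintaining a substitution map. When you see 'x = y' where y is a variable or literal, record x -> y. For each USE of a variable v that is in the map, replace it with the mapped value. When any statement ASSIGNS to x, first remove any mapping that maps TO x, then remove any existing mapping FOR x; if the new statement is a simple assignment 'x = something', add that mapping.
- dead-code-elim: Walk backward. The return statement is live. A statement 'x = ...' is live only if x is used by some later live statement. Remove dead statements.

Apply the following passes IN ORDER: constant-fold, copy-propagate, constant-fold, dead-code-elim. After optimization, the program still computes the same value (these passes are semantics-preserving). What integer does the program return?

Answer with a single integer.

Initial IR:
  v = 9
  x = v * 4
  z = x
  y = 4 * v
  u = 0
  return v
After constant-fold (6 stmts):
  v = 9
  x = v * 4
  z = x
  y = 4 * v
  u = 0
  return v
After copy-propagate (6 stmts):
  v = 9
  x = 9 * 4
  z = x
  y = 4 * 9
  u = 0
  return 9
After constant-fold (6 stmts):
  v = 9
  x = 36
  z = x
  y = 36
  u = 0
  return 9
After dead-code-elim (1 stmts):
  return 9
Evaluate:
  v = 9  =>  v = 9
  x = v * 4  =>  x = 36
  z = x  =>  z = 36
  y = 4 * v  =>  y = 36
  u = 0  =>  u = 0
  return v = 9

Answer: 9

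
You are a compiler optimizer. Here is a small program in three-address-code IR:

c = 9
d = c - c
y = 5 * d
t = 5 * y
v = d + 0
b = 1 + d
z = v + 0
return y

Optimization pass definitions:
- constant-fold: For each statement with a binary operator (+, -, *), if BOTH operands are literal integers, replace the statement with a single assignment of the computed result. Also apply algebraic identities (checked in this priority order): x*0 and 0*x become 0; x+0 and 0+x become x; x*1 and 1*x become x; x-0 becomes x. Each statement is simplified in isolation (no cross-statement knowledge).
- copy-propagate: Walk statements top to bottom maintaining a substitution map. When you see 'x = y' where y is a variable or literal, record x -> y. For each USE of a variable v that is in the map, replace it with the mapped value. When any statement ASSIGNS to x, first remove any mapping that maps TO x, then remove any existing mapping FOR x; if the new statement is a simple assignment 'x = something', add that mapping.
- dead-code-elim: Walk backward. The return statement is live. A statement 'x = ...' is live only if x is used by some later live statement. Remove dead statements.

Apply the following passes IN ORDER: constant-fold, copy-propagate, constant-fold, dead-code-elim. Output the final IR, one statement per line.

Answer: d = 0
y = 5 * d
return y

Derivation:
Initial IR:
  c = 9
  d = c - c
  y = 5 * d
  t = 5 * y
  v = d + 0
  b = 1 + d
  z = v + 0
  return y
After constant-fold (8 stmts):
  c = 9
  d = c - c
  y = 5 * d
  t = 5 * y
  v = d
  b = 1 + d
  z = v
  return y
After copy-propagate (8 stmts):
  c = 9
  d = 9 - 9
  y = 5 * d
  t = 5 * y
  v = d
  b = 1 + d
  z = d
  return y
After constant-fold (8 stmts):
  c = 9
  d = 0
  y = 5 * d
  t = 5 * y
  v = d
  b = 1 + d
  z = d
  return y
After dead-code-elim (3 stmts):
  d = 0
  y = 5 * d
  return y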